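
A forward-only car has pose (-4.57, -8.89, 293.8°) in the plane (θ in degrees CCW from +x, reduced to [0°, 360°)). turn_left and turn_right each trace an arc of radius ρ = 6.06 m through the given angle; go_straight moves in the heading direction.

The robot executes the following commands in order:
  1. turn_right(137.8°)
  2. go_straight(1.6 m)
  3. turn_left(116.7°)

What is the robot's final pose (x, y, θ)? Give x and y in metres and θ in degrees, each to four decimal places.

(-22.5592, -22.0423, 272.7000°)

set_pose: (x, y, θ) = (-4.5700, -8.8900, 293.8000°), ρ = 6.06
turn_right(137.8°): centre at ρ to the right, rotate −137.8° → (-12.5795, -16.8716, 156.0000°)
go_straight(1.6): x += 1.6·cos θ, y += 1.6·sin θ → (-14.0412, -16.2208, 156.0000°)
turn_left(116.7°): centre at ρ to the left, rotate +116.7° → (-22.5592, -22.0423, 272.7000°)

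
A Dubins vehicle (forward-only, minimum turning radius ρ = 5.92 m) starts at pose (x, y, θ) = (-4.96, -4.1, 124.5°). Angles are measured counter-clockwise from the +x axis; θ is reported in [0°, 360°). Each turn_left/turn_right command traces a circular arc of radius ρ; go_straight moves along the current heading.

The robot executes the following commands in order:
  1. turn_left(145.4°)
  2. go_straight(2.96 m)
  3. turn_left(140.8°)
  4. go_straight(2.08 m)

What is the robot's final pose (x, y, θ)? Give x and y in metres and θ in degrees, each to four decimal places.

(-3.9454, -12.5531, 50.7000°)

set_pose: (x, y, θ) = (-4.9600, -4.1000, 124.5000°), ρ = 5.92
turn_left(145.4°): centre at ρ to the left, rotate +145.4° → (-15.7588, -7.4428, 269.9000°)
go_straight(2.96): x += 2.96·cos θ, y += 2.96·sin θ → (-15.7640, -10.4028, 269.9000°)
turn_left(140.8°): centre at ρ to the left, rotate +140.8° → (-5.2629, -14.1627, 410.7000° ≡ 50.7000°)
go_straight(2.08): x += 2.08·cos θ, y += 2.08·sin θ → (-3.9454, -12.5531, 50.7000°)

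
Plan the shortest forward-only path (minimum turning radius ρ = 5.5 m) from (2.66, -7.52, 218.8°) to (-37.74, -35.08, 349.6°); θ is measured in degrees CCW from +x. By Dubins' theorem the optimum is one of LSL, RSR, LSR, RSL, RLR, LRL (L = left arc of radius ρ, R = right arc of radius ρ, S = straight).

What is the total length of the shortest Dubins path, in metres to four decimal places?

59.0269 m

Let ψ = atan2(Δy, Δx) = atan2(-27.56, -40.40) = -145.6990° be the start→goal bearing.
Normalize: d = |goal − start| / ρ = 48.905149/5.5 = 8.891845, α = (θ_start − ψ) mod 360° = 4.4990° = 0.078523 rad, β = (θ_goal − ψ) mod 360° = 135.2990° = 2.361414 rad.
Common terms: sin α = 0.078442, cos α = 0.996919, sin β = 0.703407, cos β = -0.710788, cos(α−β) = -0.653421, d² = 79.064912. Work in radians in the unit-radius frame; every candidate has L = ρ·(t + p + q).
LSL: p² = 2 + d² − 2cos(α−β) + 2d(sin α − sin β) = 71.257585; p = √p² = 8.441421; φ = atan2(cos β − cos α, d + sin α − sin β) = -0.203707 rad; t = (φ − α) mod 2π = 6.000955 rad, q = (β − φ) mod 2π = 2.565121 rad → L = 5.5·(6.000955 + 8.441421 + 2.565121) = 5.5·17.007497 = 93.541232 m
RSR: p² = 2 + d² − 2cos(α−β) + 2d(sin β − sin α) = 93.485922; p = √p² = 9.668812; φ = atan2(cos α − cos β, d − sin α + sin β) = 0.177551 rad; t = (α − φ) mod 2π = 6.184157 rad, q = (φ − β) mod 2π = 4.099323 rad → L = 5.5·(6.184157 + 9.668812 + 4.099323) = 5.5·19.952292 = 109.737605 m
LSR: p² = d² − 2 + 2cos(α−β) + 2d(sin α + sin β) = 89.662232; p = √p² = 9.469014; φ = atan2(−cos α − cos β, d + sin α + sin β) − atan2(−2, p) = 0.178586 rad; t = (φ − α) mod 2π = 0.100063 rad, q = (φ − β) mod 2π = 4.100358 rad → L = 5.5·(0.100063 + 9.469014 + 4.100358) = 5.5·13.669435 = 75.181893 m
RSL: p² = d² − 2 + 2cos(α−β) − 2d(sin α + sin β) = 61.853910; p = √p² = 7.864726; φ = atan2(cos α + cos β, d − sin α − sin β) − atan2(2, p) = -0.213755 rad; t = (α − φ) mod 2π = 0.292278 rad, q = (β − φ) mod 2π = 2.575169 rad → L = 5.5·(0.292278 + 7.864726 + 2.575169) = 5.5·10.732173 = 59.026949 m
RLR: c = (6 − d² + 2cos(α−β) + 2d(sin α − sin β))/8 = -10.685740, |c| > 1 → infeasible
LRL: c = (6 − d² + 2cos(α−β) − 2d(sin α − sin β))/8 = -7.907198, |c| > 1 → infeasible
Shortest: RSL with L = 59.026949 m ≈ 59.0269 m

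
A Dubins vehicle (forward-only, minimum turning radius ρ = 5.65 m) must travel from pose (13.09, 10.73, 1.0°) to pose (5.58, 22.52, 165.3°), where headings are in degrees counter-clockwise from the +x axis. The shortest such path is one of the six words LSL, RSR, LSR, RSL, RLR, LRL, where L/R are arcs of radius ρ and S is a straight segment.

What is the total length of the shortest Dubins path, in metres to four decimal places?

25.0862 m

Let ψ = atan2(Δy, Δx) = atan2(11.79, -7.51) = 122.4963° be the start→goal bearing.
Normalize: d = |goal − start| / ρ = 13.978705/5.65 = 2.474107, α = (θ_start − ψ) mod 360° = 238.5037° = 4.162674 rad, β = (θ_goal − ψ) mod 360° = 42.8037° = 0.747065 rad.
Common terms: sin α = -0.852674, cos α = -0.522444, sin β = 0.679488, cos β = 0.733686, cos(α−β) = -0.962692, d² = 6.121206. Work in radians in the unit-radius frame; every candidate has L = ρ·(t + p + q).
LSL: p² = 2 + d² − 2cos(α−β) + 2d(sin α − sin β) = 2.465125; p = √p² = 1.570072; φ = atan2(cos β − cos α, d + sin α − sin β) = 0.927373 rad; t = (φ − α) mod 2π = 3.047884 rad, q = (β − φ) mod 2π = 6.102877 rad → L = 5.65·(3.047884 + 1.570072 + 6.102877) = 5.65·10.720833 = 60.572707 m
RSR: p² = 2 + d² − 2cos(α−β) + 2d(sin β − sin α) = 17.628054; p = √p² = 4.198578; φ = atan2(cos α − cos β, d − sin α + sin β) = -0.303833 rad; t = (α − φ) mod 2π = 4.466507 rad, q = (φ − β) mod 2π = 5.232287 rad → L = 5.65·(4.466507 + 4.198578 + 5.232287) = 5.65·13.897372 = 78.520153 m
LSR: p² = d² − 2 + 2cos(α−β) + 2d(sin α + sin β) = 1.338864; p = √p² = 1.157093; φ = atan2(−cos α − cos β, d + sin α + sin β) − atan2(−2, p) = 0.954750 rad; t = (φ − α) mod 2π = 3.075261 rad, q = (φ − β) mod 2π = 0.207685 rad → L = 5.65·(3.075261 + 1.157093 + 0.207685) = 5.65·4.440039 = 25.086220 m
RSL: p² = d² − 2 + 2cos(α−β) − 2d(sin α + sin β) = 3.052781; p = √p² = 1.747221; φ = atan2(cos α + cos β, d − sin α − sin β) − atan2(2, p) = -0.773127 rad; t = (α − φ) mod 2π = 4.935801 rad, q = (β − φ) mod 2π = 1.520192 rad → L = 5.65·(4.935801 + 1.747221 + 1.520192) = 5.65·8.203214 = 46.348158 m
RLR: c = (6 − d² + 2cos(α−β) + 2d(sin α − sin β))/8 = -1.203507, |c| > 1 → infeasible
LRL: c = (6 − d² + 2cos(α−β) − 2d(sin α − sin β))/8 = 0.691859; p = 2π − arccos c = 5.476450 rad; φ = atan2(cos β − cos α, d + sin α − sin β) = 0.927373 rad; t = (φ − α + p/2) mod 2π = 5.786109 rad, q = (β − α − t + p) mod 2π = 2.557917 rad → L = 5.65·(5.786109 + 5.476450 + 2.557917) = 5.65·13.820476 = 78.085689 m
Shortest: LSR with L = 25.086220 m ≈ 25.0862 m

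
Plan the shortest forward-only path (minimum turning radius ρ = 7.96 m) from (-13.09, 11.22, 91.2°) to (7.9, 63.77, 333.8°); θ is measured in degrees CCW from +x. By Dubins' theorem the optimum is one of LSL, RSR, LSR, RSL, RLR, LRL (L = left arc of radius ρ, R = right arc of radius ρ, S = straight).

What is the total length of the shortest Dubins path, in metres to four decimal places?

Let ψ = atan2(Δy, Δx) = atan2(52.55, 20.99) = 68.2268° be the start→goal bearing.
Normalize: d = |goal − start| / ρ = 56.586947/7.96 = 7.108913, α = (θ_start − ψ) mod 360° = 22.9732° = 0.400958 rad, β = (θ_goal − ψ) mod 360° = 265.5732° = 4.635127 rad.
Common terms: sin α = 0.390301, cos α = 0.920687, sin β = -0.997017, cos β = -0.077185, cos(α−β) = -0.460200, d² = 50.536644. Work in radians in the unit-radius frame; every candidate has L = ρ·(t + p + q).
LSL: p² = 2 + d² − 2cos(α−β) + 2d(sin α − sin β) = 73.181680; p = √p² = 8.554629; φ = atan2(cos β − cos α, d + sin α − sin β) = -0.116913 rad; t = (φ − α) mod 2π = 5.765314 rad, q = (β − φ) mod 2π = 4.752040 rad → L = 7.96·(5.765314 + 8.554629 + 4.752040) = 7.96·19.071983 = 151.812987 m
RSR: p² = 2 + d² − 2cos(α−β) + 2d(sin β − sin α) = 33.732406; p = √p² = 5.807961; φ = atan2(cos α − cos β, d − sin α + sin β) = 0.172668 rad; t = (α − φ) mod 2π = 0.228290 rad, q = (φ − β) mod 2π = 1.820726 rad → L = 7.96·(0.228290 + 5.807961 + 1.820726) = 7.96·7.856977 = 62.541538 m
LSR: p² = d² − 2 + 2cos(α−β) + 2d(sin α + sin β) = 38.990060; p = √p² = 6.244202; φ = atan2(−cos α − cos β, d + sin α + sin β) − atan2(−2, p) = 0.180967 rad; t = (φ − α) mod 2π = 6.063194 rad, q = (φ − β) mod 2π = 1.829026 rad → L = 7.96·(6.063194 + 6.244202 + 1.829026) = 7.96·14.136422 = 112.525920 m
RSL: p² = d² − 2 + 2cos(α−β) − 2d(sin α + sin β) = 56.242429; p = √p² = 7.499495; φ = atan2(cos α + cos β, d − sin α − sin β) − atan2(2, p) = -0.151728 rad; t = (α − φ) mod 2π = 0.552686 rad, q = (β − φ) mod 2π = 4.786855 rad → L = 7.96·(0.552686 + 7.499495 + 4.786855) = 7.96·12.839036 = 102.198724 m
RLR: c = (6 − d² + 2cos(α−β) + 2d(sin α − sin β))/8 = -3.216551, |c| > 1 → infeasible
LRL: c = (6 − d² + 2cos(α−β) − 2d(sin α − sin β))/8 = -8.147710, |c| > 1 → infeasible
Shortest: RSR with L = 62.541538 m ≈ 62.5415 m

62.5415 m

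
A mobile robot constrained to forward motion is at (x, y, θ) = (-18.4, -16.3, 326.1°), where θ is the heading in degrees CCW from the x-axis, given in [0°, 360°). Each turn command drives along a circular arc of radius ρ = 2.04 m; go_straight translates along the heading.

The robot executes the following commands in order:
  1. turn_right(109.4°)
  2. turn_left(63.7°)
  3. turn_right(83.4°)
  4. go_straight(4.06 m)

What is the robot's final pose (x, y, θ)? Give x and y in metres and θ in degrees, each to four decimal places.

set_pose: (x, y, θ) = (-18.4000, -16.3000, 326.1000°), ρ = 2.04
turn_right(109.4°): centre at ρ to the right, rotate −109.4° → (-18.3186, -19.6288, 216.7000°)
turn_left(63.7°): centre at ρ to the left, rotate +63.7° → (-19.1060, -21.6327, 280.4000°)
turn_right(83.4°): centre at ρ to the right, rotate −83.4° → (-20.5160, -23.9518, 197.0000°)
go_straight(4.06): x += 4.06·cos θ, y += 4.06·sin θ → (-24.3986, -25.1389, 197.0000°)

(-24.3986, -25.1389, 197.0000°)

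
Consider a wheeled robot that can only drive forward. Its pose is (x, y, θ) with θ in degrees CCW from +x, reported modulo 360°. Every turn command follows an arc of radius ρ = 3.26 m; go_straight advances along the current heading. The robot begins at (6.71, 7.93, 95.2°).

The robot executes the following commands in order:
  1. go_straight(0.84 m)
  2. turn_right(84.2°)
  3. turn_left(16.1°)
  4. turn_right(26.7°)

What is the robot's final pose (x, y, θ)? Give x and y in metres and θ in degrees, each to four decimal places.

(11.5838, 12.9179, 0.4000°)

set_pose: (x, y, θ) = (6.7100, 7.9300, 95.2000°), ρ = 3.26
go_straight(0.84): x += 0.84·cos θ, y += 0.84·sin θ → (6.6339, 8.7665, 95.2000°)
turn_right(84.2°): centre at ρ to the right, rotate −84.2° → (9.2584, 12.2621, 11.0000°)
turn_left(16.1°): centre at ρ to the left, rotate +16.1° → (10.1215, 12.5601, 27.1000°)
turn_right(26.7°): centre at ρ to the right, rotate −26.7° → (11.5838, 12.9179, 0.4000°)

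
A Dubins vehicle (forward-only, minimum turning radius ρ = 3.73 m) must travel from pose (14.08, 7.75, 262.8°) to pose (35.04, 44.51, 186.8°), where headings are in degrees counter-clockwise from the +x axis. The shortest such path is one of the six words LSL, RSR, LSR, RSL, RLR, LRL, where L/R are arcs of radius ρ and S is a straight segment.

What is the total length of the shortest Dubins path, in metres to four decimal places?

56.3986 m

Let ψ = atan2(Δy, Δx) = atan2(36.76, 20.96) = 60.3089° be the start→goal bearing.
Normalize: d = |goal − start| / ρ = 42.315709/3.73 = 11.344694, α = (θ_start − ψ) mod 360° = 202.4911° = 3.534137 rad, β = (θ_goal − ψ) mod 360° = 126.4911° = 2.207687 rad.
Common terms: sin α = -0.382541, cos α = -0.923939, sin β = 0.803949, cos β = -0.594698, cos(α−β) = 0.241922, d² = 128.702082. Work in radians in the unit-radius frame; every candidate has L = ρ·(t + p + q).
LSL: p² = 2 + d² − 2cos(α−β) + 2d(sin α − sin β) = 103.297520; p = √p² = 10.163539; φ = atan2(cos β − cos α, d + sin α − sin β) = 0.032400 rad; t = (φ − α) mod 2π = 2.781448 rad, q = (β − φ) mod 2π = 2.175287 rad → L = 3.73·(2.781448 + 10.163539 + 2.175287) = 3.73·15.120274 = 56.398621 m
RSR: p² = 2 + d² − 2cos(α−β) + 2d(sin β − sin α) = 157.138957; p = √p² = 12.535508; φ = atan2(cos α − cos β, d − sin α + sin β) = -0.026268 rad; t = (α − φ) mod 2π = 3.560405 rad, q = (φ − β) mod 2π = 4.049231 rad → L = 3.73·(3.560405 + 12.535508 + 4.049231) = 3.73·20.145143 = 75.141385 m
LSR: p² = d² − 2 + 2cos(α−β) + 2d(sin α + sin β) = 136.747422; p = √p² = 11.693905; φ = atan2(−cos α − cos β, d + sin α + sin β) − atan2(−2, p) = 0.297750 rad; t = (φ − α) mod 2π = 3.046798 rad, q = (φ − β) mod 2π = 4.373248 rad → L = 3.73·(3.046798 + 11.693905 + 4.373248) = 3.73·19.113951 = 71.295038 m
RSL: p² = d² − 2 + 2cos(α−β) − 2d(sin α + sin β) = 117.624430; p = √p² = 10.845480; φ = atan2(cos α + cos β, d − sin α − sin β) − atan2(2, p) = -0.320502 rad; t = (α − φ) mod 2π = 3.854639 rad, q = (β − φ) mod 2π = 2.528189 rad → L = 3.73·(3.854639 + 10.845480 + 2.528189) = 3.73·17.228307 = 64.261587 m
RLR: c = (6 − d² + 2cos(α−β) + 2d(sin α − sin β))/8 = -18.642370, |c| > 1 → infeasible
LRL: c = (6 − d² + 2cos(α−β) − 2d(sin α − sin β))/8 = -11.912190, |c| > 1 → infeasible
Shortest: LSL with L = 56.398621 m ≈ 56.3986 m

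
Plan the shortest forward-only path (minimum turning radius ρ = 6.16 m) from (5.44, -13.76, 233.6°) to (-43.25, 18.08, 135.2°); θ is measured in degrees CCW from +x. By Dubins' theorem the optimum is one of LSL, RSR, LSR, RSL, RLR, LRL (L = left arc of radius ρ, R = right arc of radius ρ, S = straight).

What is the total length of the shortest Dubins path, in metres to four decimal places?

61.6824 m

Let ψ = atan2(Δy, Δx) = atan2(31.84, -48.69) = 146.8180° be the start→goal bearing.
Normalize: d = |goal − start| / ρ = 58.176470/6.16 = 9.444232, α = (θ_start − ψ) mod 360° = 86.7820° = 1.514632 rad, β = (θ_goal − ψ) mod 360° = 348.3820° = 6.080413 rad.
Common terms: sin α = 0.998423, cos α = 0.056135, sin β = -0.201386, cos β = 0.979512, cos(α−β) = -0.146083, d² = 89.193522. Work in radians in the unit-radius frame; every candidate has L = ρ·(t + p + q).
LSL: p² = 2 + d² − 2cos(α−β) + 2d(sin α − sin β) = 114.148235; p = √p² = 10.684018; φ = atan2(cos β − cos α, d + sin α − sin β) = 0.086534 rad; t = (φ − α) mod 2π = 4.855088 rad, q = (β − φ) mod 2π = 5.993879 rad → L = 6.16·(4.855088 + 10.684018 + 5.993879) = 6.16·21.532984 = 132.643184 m
RSR: p² = 2 + d² − 2cos(α−β) + 2d(sin β − sin α) = 68.823141; p = √p² = 8.295971; φ = atan2(cos α − cos β, d − sin α + sin β) = -0.111535 rad; t = (α − φ) mod 2π = 1.626167 rad, q = (φ − β) mod 2π = 0.091237 rad → L = 6.16·(1.626167 + 8.295971 + 0.091237) = 6.16·10.013375 = 61.682392 m
LSR: p² = d² − 2 + 2cos(α−β) + 2d(sin α + sin β) = 101.956170; p = √p² = 10.097335; φ = atan2(−cos α − cos β, d + sin α + sin β) − atan2(−2, p) = 0.094759 rad; t = (φ − α) mod 2π = 4.863313 rad, q = (φ − β) mod 2π = 0.297531 rad → L = 6.16·(4.863313 + 10.097335 + 0.297531) = 6.16·15.258179 = 93.990380 m
RSL: p² = d² − 2 + 2cos(α−β) − 2d(sin α + sin β) = 71.846541; p = √p² = 8.476234; φ = atan2(cos α + cos β, d − sin α − sin β) − atan2(2, p) = -0.112517 rad; t = (α − φ) mod 2π = 1.627148 rad, q = (β − φ) mod 2π = 6.192930 rad → L = 6.16·(1.627148 + 8.476234 + 6.192930) = 6.16·16.296312 = 100.385280 m
RLR: c = (6 − d² + 2cos(α−β) + 2d(sin α − sin β))/8 = -7.602893, |c| > 1 → infeasible
LRL: c = (6 − d² + 2cos(α−β) − 2d(sin α − sin β))/8 = -13.268529, |c| > 1 → infeasible
Shortest: RSR with L = 61.682392 m ≈ 61.6824 m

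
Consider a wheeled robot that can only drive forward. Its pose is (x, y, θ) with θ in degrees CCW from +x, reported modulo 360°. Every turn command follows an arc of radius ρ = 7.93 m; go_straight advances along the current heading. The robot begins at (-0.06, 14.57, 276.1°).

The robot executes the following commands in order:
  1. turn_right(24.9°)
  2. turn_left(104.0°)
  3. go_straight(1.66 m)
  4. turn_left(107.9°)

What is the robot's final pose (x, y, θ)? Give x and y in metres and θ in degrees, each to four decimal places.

(16.4466, 10.2746, 103.1000°)

set_pose: (x, y, θ) = (-0.0600, 14.5700, 276.1000°), ρ = 7.93
turn_right(24.9°): centre at ρ to the right, rotate −24.9° → (-0.4382, 11.1718, 251.2000°)
turn_left(104.0°): centre at ρ to the left, rotate +104.0° → (6.4052, 0.7140, 355.2000°)
go_straight(1.66): x += 1.66·cos θ, y += 1.66·sin θ → (8.0594, 0.5751, 355.2000°)
turn_left(107.9°): centre at ρ to the left, rotate +107.9° → (16.4466, 10.2746, 463.1000° ≡ 103.1000°)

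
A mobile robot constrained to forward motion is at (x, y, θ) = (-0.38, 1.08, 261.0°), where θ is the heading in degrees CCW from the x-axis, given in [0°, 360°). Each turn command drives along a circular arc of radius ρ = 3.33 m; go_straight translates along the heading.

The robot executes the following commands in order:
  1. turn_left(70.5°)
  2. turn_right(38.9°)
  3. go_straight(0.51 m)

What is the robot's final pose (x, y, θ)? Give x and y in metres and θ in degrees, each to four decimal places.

set_pose: (x, y, θ) = (-0.3800, 1.0800, 261.0000°), ρ = 3.33
turn_left(70.5°): centre at ρ to the left, rotate +70.5° → (1.3201, -2.3674, 331.5000°)
turn_right(38.9°): centre at ρ to the right, rotate −38.9° → (2.8054, -4.0141, 292.6000°)
go_straight(0.51): x += 0.51·cos θ, y += 0.51·sin θ → (3.0014, -4.4850, 292.6000°)

(3.0014, -4.4850, 292.6000°)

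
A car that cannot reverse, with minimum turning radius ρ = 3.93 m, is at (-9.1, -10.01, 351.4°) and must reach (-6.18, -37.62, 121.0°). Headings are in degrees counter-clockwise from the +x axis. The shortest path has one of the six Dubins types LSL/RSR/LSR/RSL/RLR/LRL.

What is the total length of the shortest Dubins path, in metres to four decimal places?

38.5670 m

Let ψ = atan2(Δy, Δx) = atan2(-27.61, 2.92) = -83.9629° be the start→goal bearing.
Normalize: d = |goal − start| / ρ = 27.763978/3.93 = 7.064626, α = (θ_start − ψ) mod 360° = 75.3629° = 1.315331 rad, β = (θ_goal − ψ) mod 360° = 204.9629° = 3.577278 rad.
Common terms: sin α = 0.967546, cos α = 0.252696, sin β = -0.422031, cos β = -0.906581, cos(α−β) = -0.637424, d² = 49.908934. Work in radians in the unit-radius frame; every candidate has L = ρ·(t + p + q).
LSL: p² = 2 + d² − 2cos(α−β) + 2d(sin α − sin β) = 72.817468; p = √p² = 8.533315; φ = atan2(cos β − cos α, d + sin α − sin β) = -0.136274 rad; t = (φ − α) mod 2π = 4.831580 rad, q = (β − φ) mod 2π = 3.713552 rad → L = 3.93·(4.831580 + 8.533315 + 3.713552) = 3.93·17.078447 = 67.118298 m
RSR: p² = 2 + d² − 2cos(α−β) + 2d(sin β − sin α) = 33.550096; p = √p² = 5.792244; φ = atan2(cos α − cos β, d − sin α + sin β) = 0.201504 rad; t = (α − φ) mod 2π = 1.113827 rad, q = (φ − β) mod 2π = 2.907412 rad → L = 3.93·(1.113827 + 5.792244 + 2.907412) = 3.93·9.813483 = 38.566989 m
LSR: p² = d² − 2 + 2cos(α−β) + 2d(sin α + sin β) = 54.341795; p = √p² = 7.371689; φ = atan2(−cos α − cos β, d + sin α + sin β) − atan2(−2, p) = 0.350643 rad; t = (φ − α) mod 2π = 5.318498 rad, q = (φ − β) mod 2π = 3.056551 rad → L = 3.93·(5.318498 + 7.371689 + 3.056551) = 3.93·15.746737 = 61.884677 m
RSL: p² = d² − 2 + 2cos(α−β) − 2d(sin α + sin β) = 38.926378; p = √p² = 6.239101; φ = atan2(cos α + cos β, d − sin α − sin β) − atan2(2, p) = -0.410178 rad; t = (α − φ) mod 2π = 1.725509 rad, q = (β − φ) mod 2π = 3.987456 rad → L = 3.93·(1.725509 + 6.239101 + 3.987456) = 3.93·11.952066 = 46.971620 m
RLR: c = (6 − d² + 2cos(α−β) + 2d(sin α − sin β))/8 = -3.193762, |c| > 1 → infeasible
LRL: c = (6 − d² + 2cos(α−β) − 2d(sin α − sin β))/8 = -8.102184, |c| > 1 → infeasible
Shortest: RSR with L = 38.566989 m ≈ 38.5670 m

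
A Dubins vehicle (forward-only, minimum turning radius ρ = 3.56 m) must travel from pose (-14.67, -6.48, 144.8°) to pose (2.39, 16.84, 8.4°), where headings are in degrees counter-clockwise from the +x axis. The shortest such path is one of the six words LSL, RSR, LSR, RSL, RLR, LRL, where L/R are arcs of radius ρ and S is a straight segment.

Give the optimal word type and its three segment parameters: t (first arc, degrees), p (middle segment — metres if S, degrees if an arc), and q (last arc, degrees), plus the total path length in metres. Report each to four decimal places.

RSR: t = 97.3956°, p = 22.9426 m, q = 39.0044°, L = 31.4176 m

Let ψ = atan2(Δy, Δx) = atan2(23.32, 17.06) = 53.8123° be the start→goal bearing.
Normalize: d = |goal − start| / ρ = 28.894048/3.56 = 8.116306, α = (θ_start − ψ) mod 360° = 90.9877° = 1.588036 rad, β = (θ_goal − ψ) mod 360° = 314.5877° = 5.490592 rad.
Common terms: sin α = 0.999851, cos α = -0.017239, sin β = -0.712176, cos β = 0.702001, cos(α−β) = -0.724172, d² = 65.874416. Work in radians in the unit-radius frame; every candidate has L = ρ·(t + p + q).
LSL: p² = 2 + d² − 2cos(α−β) + 2d(sin α − sin β) = 97.113439; p = √p² = 9.854615; φ = atan2(cos β − cos α, d + sin α − sin β) = 0.073050 rad; t = (φ − α) mod 2π = 4.768200 rad, q = (β − φ) mod 2π = 5.417542 rad → L = 3.56·(4.768200 + 9.854615 + 5.417542) = 3.56·20.040357 = 71.343670 m
RSR: p² = 2 + d² − 2cos(α−β) + 2d(sin β − sin α) = 41.532081; p = √p² = 6.444539; φ = atan2(cos α − cos β, d − sin α + sin β) = -0.111837 rad; t = (α − φ) mod 2π = 1.699873 rad, q = (φ − β) mod 2π = 0.680756 rad → L = 3.56·(1.699873 + 6.444539 + 0.680756) = 3.56·8.825168 = 31.417598 m
LSR: p² = d² − 2 + 2cos(α−β) + 2d(sin α + sin β) = 67.095791; p = √p² = 8.191202; φ = atan2(−cos α − cos β, d + sin α + sin β) − atan2(−2, p) = 0.158178 rad; t = (φ − α) mod 2π = 4.853327 rad, q = (φ − β) mod 2π = 0.950771 rad → L = 3.56·(4.853327 + 8.191202 + 0.950771) = 3.56·13.995301 = 49.823270 m
RSL: p² = d² − 2 + 2cos(α−β) − 2d(sin α + sin β) = 57.756353; p = √p² = 7.599760; φ = atan2(cos α + cos β, d − sin α − sin β) − atan2(2, p) = -0.170085 rad; t = (α − φ) mod 2π = 1.758120 rad, q = (β − φ) mod 2π = 5.660676 rad → L = 3.56·(1.758120 + 7.599760 + 5.660676) = 3.56·15.018557 = 53.466062 m
RLR: c = (6 − d² + 2cos(α−β) + 2d(sin α − sin β))/8 = -4.191510, |c| > 1 → infeasible
LRL: c = (6 − d² + 2cos(α−β) − 2d(sin α − sin β))/8 = -11.139180, |c| > 1 → infeasible
Shortest: RSR with L = 31.417598 m ≈ 31.4176 m
Convert RSR to answer units (arcs ×180/π): t = 1.699873·180/π = 97.3956°, p = ρ·p = 3.56·6.444539 = 22.9426 m, q = 0.680756·180/π = 39.0044°, L = 31.4176 m.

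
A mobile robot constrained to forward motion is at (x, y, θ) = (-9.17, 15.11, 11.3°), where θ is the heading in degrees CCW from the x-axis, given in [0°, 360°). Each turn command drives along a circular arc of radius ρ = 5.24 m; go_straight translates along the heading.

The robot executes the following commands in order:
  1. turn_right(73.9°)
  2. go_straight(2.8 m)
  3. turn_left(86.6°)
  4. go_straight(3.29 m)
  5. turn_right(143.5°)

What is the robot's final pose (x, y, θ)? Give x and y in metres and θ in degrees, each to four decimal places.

set_pose: (x, y, θ) = (-9.1700, 15.1100, 11.3000°), ρ = 5.24
turn_right(73.9°): centre at ρ to the right, rotate −73.9° → (-3.4911, 12.3830, -62.6000° ≡ 297.4000°)
go_straight(2.8): x += 2.8·cos θ, y += 2.8·sin θ → (-2.2025, 9.8971, 297.4000°)
turn_left(86.6°): centre at ρ to the left, rotate +86.6° → (4.5809, 7.5216, 384.0000° ≡ 24.0000°)
go_straight(3.29): x += 3.29·cos θ, y += 3.29·sin θ → (7.5865, 8.8598, 24.0000°)
turn_right(143.5°): centre at ρ to the right, rotate −143.5° → (14.2785, 1.4925, -119.5000° ≡ 240.5000°)

(14.2785, 1.4925, 240.5000°)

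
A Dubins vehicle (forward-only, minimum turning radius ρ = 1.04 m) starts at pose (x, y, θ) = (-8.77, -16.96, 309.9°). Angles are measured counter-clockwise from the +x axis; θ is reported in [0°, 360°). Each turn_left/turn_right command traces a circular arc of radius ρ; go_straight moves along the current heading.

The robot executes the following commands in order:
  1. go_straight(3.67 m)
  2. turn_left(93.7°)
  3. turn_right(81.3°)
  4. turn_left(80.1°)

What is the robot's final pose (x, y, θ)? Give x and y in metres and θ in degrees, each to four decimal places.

(-2.2104, -19.7369, 42.4000°)

set_pose: (x, y, θ) = (-8.7700, -16.9600, 309.9000°), ρ = 1.04
go_straight(3.67): x += 3.67·cos θ, y += 3.67·sin θ → (-6.4159, -19.7755, 309.9000°)
turn_left(93.7°): centre at ρ to the left, rotate +93.7° → (-4.9008, -19.8615, 403.6000° ≡ 43.6000°)
turn_right(81.3°): centre at ρ to the right, rotate −81.3° → (-3.5476, -19.7918, -37.7000° ≡ 322.3000°)
turn_left(80.1°): centre at ρ to the left, rotate +80.1° → (-2.2104, -19.7369, 402.4000° ≡ 42.4000°)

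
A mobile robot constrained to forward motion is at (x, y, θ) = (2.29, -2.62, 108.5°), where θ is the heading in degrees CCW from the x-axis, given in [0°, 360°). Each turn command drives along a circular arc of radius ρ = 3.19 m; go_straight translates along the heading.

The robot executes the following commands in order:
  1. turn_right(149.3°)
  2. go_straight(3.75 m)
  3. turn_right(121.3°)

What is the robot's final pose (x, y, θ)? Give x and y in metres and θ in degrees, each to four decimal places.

set_pose: (x, y, θ) = (2.2900, -2.6200, 108.5000°), ρ = 3.19
turn_right(149.3°): centre at ρ to the right, rotate −149.3° → (7.3996, 0.8070, -40.8000° ≡ 319.2000°)
go_straight(3.75): x += 3.75·cos θ, y += 3.75·sin θ → (10.2383, -1.6433, 319.2000°)
turn_right(121.3°): centre at ρ to the right, rotate −121.3° → (9.1344, -7.0937, 197.9000°)

(9.1344, -7.0937, 197.9000°)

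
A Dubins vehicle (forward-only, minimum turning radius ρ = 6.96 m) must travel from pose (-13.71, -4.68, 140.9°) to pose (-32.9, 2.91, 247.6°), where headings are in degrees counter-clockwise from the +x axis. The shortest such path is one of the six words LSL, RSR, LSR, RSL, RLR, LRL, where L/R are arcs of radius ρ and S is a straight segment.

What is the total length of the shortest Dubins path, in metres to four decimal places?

Let ψ = atan2(Δy, Δx) = atan2(7.59, -19.19) = 158.4203° be the start→goal bearing.
Normalize: d = |goal − start| / ρ = 20.636477/6.96 = 2.965011, α = (θ_start − ψ) mod 360° = 342.4797° = 5.977399 rad, β = (θ_goal − ψ) mod 360° = 89.1797° = 1.556480 rad.
Common terms: sin α = -0.301043, cos α = 0.953610, sin β = 0.999898, cos β = 0.014316, cos(α−β) = -0.287361, d² = 8.791291. Work in radians in the unit-radius frame; every candidate has L = ρ·(t + p + q).
LSL: p² = 2 + d² − 2cos(α−β) + 2d(sin α − sin β) = 3.651403; p = √p² = 1.910864; φ = atan2(cos β − cos α, d + sin α − sin β) = -0.513874 rad; t = (φ − α) mod 2π = 6.075098 rad, q = (β − φ) mod 2π = 2.070354 rad → L = 6.96·(6.075098 + 1.910864 + 2.070354) = 6.96·10.056316 = 69.991960 m
RSR: p² = 2 + d² − 2cos(α−β) + 2d(sin β − sin α) = 19.080621; p = √p² = 4.368137; φ = atan2(cos α − cos β, d − sin α + sin β) = 0.216726 rad; t = (α − φ) mod 2π = 5.760673 rad, q = (φ − β) mod 2π = 4.943431 rad → L = 6.96·(5.760673 + 4.368137 + 4.943431) = 6.96·15.072241 = 104.902800 m
LSR: p² = d² − 2 + 2cos(α−β) + 2d(sin α + sin β) = 10.360790; p = √p² = 3.218818; φ = atan2(−cos α − cos β, d + sin α + sin β) − atan2(−2, p) = 0.297686 rad; t = (φ − α) mod 2π = 0.603473 rad, q = (φ − β) mod 2π = 5.024392 rad → L = 6.96·(0.603473 + 3.218818 + 5.024392) = 6.96·8.846683 = 61.572915 m
RSL: p² = d² − 2 + 2cos(α−β) − 2d(sin α + sin β) = 2.072350; p = √p² = 1.439566; φ = atan2(cos α + cos β, d − sin α − sin β) − atan2(2, p) = -0.543249 rad; t = (α − φ) mod 2π = 0.237463 rad, q = (β − φ) mod 2π = 2.099729 rad → L = 6.96·(0.237463 + 1.439566 + 2.099729) = 6.96·3.776757 = 26.286230 m
RLR: c = (6 − d² + 2cos(α−β) + 2d(sin α − sin β))/8 = -1.385078, |c| > 1 → infeasible
LRL: c = (6 − d² + 2cos(α−β) − 2d(sin α − sin β))/8 = 0.543575; p = 2π − arccos c = 5.287079 rad; φ = atan2(cos β − cos α, d + sin α − sin β) = -0.513874 rad; t = (φ − α + p/2) mod 2π = 2.435452 rad, q = (β − α − t + p) mod 2π = 4.713893 rad → L = 6.96·(2.435452 + 5.287079 + 4.713893) = 6.96·12.436424 = 86.557513 m
Shortest: RSL with L = 26.286230 m ≈ 26.2862 m

26.2862 m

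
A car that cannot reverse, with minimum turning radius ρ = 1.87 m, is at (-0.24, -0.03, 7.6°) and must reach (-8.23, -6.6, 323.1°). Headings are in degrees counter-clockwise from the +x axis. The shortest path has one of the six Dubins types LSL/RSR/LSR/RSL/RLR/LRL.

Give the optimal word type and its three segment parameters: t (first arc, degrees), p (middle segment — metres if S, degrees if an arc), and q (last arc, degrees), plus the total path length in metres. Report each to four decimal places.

RSL: t = 191.8550°, p = 6.8559 m, q = 147.3550°, L = 17.9270 m

Let ψ = atan2(Δy, Δx) = atan2(-6.57, -7.99) = -140.5703° be the start→goal bearing.
Normalize: d = |goal − start| / ρ = 10.344322/1.87 = 5.531723, α = (θ_start − ψ) mod 360° = 148.1703° = 2.586060 rad, β = (θ_goal − ψ) mod 360° = 103.6703° = 1.809388 rad.
Common terms: sin α = 0.527396, cos α = -0.849619, sin β = 0.971672, cos β = -0.236334, cos(α−β) = 0.713250, d² = 30.599960. Work in radians in the unit-radius frame; every candidate has L = ρ·(t + p + q).
LSL: p² = 2 + d² − 2cos(α−β) + 2d(sin α − sin β) = 26.258242; p = √p² = 5.124280; φ = atan2(cos β − cos α, d + sin α − sin β) = 0.119970 rad; t = (φ − α) mod 2π = 3.817096 rad, q = (β − φ) mod 2π = 1.689418 rad → L = 1.87·(3.817096 + 5.124280 + 1.689418) = 1.87·10.630793 = 19.879584 m
RSR: p² = 2 + d² − 2cos(α−β) + 2d(sin β − sin α) = 36.088676; p = √p² = 6.007385; φ = atan2(cos α − cos β, d − sin α + sin β) = -0.102267 rad; t = (α − φ) mod 2π = 2.688326 rad, q = (φ − β) mod 2π = 4.371531 rad → L = 1.87·(2.688326 + 6.007385 + 4.371531) = 1.87·13.067242 = 24.435743 m
LSR: p² = d² − 2 + 2cos(α−β) + 2d(sin α + sin β) = 46.611320; p = √p² = 6.827248; φ = atan2(−cos α − cos β, d + sin α + sin β) − atan2(−2, p) = 0.438217 rad; t = (φ − α) mod 2π = 4.135342 rad, q = (φ − β) mod 2π = 4.912014 rad → L = 1.87·(4.135342 + 6.827248 + 4.912014) = 1.87·15.874605 = 29.685510 m
RSL: p² = d² − 2 + 2cos(α−β) − 2d(sin α + sin β) = 13.441602; p = √p² = 3.666279; φ = atan2(cos α + cos β, d − sin α − sin β) − atan2(2, p) = -0.762441 rad; t = (α − φ) mod 2π = 3.348501 rad, q = (β − φ) mod 2π = 2.571829 rad → L = 1.87·(3.348501 + 3.666279 + 2.571829) = 1.87·9.586609 = 17.926959 m
RLR: c = (6 − d² + 2cos(α−β) + 2d(sin α − sin β))/8 = -3.511085, |c| > 1 → infeasible
LRL: c = (6 − d² + 2cos(α−β) − 2d(sin α − sin β))/8 = -2.282280, |c| > 1 → infeasible
Shortest: RSL with L = 17.926959 m ≈ 17.9270 m
Convert RSL to answer units (arcs ×180/π): t = 3.348501·180/π = 191.8550°, p = ρ·p = 1.87·3.666279 = 6.8559 m, q = 2.571829·180/π = 147.3550°, L = 17.9270 m.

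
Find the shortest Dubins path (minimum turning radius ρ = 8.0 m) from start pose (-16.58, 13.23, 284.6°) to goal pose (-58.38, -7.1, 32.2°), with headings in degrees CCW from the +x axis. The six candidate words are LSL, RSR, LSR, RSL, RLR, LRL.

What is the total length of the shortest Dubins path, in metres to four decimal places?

Let ψ = atan2(Δy, Δx) = atan2(-20.33, -41.80) = -154.0634° be the start→goal bearing.
Normalize: d = |goal − start| / ρ = 46.481705/8.0 = 5.810213, α = (θ_start − ψ) mod 360° = 78.6634° = 1.372935 rad, β = (θ_goal − ψ) mod 360° = 186.2634° = 3.250910 rad.
Common terms: sin α = 0.980489, cos α = 0.196573, sin β = -0.109099, cos β = -0.994031, cos(α−β) = -0.302370, d² = 33.758577. Work in radians in the unit-radius frame; every candidate has L = ρ·(t + p + q).
LSL: p² = 2 + d² − 2cos(α−β) + 2d(sin α − sin β) = 49.024800; p = √p² = 7.001771; φ = atan2(cos β − cos α, d + sin α − sin β) = -0.170873 rad; t = (φ − α) mod 2π = 4.739377 rad, q = (β − φ) mod 2π = 3.421783 rad → L = 8.0·(4.739377 + 7.001771 + 3.421783) = 8.0·15.162931 = 121.303446 m
RSR: p² = 2 + d² − 2cos(α−β) + 2d(sin β − sin α) = 23.701833; p = √p² = 4.868453; φ = atan2(cos α − cos β, d − sin α + sin β) = 0.247061 rad; t = (α − φ) mod 2π = 1.125875 rad, q = (φ − β) mod 2π = 3.279336 rad → L = 8.0·(1.125875 + 4.868453 + 3.279336) = 8.0·9.273664 = 74.189311 m
LSR: p² = d² − 2 + 2cos(α−β) + 2d(sin α + sin β) = 41.279760; p = √p² = 6.424933; φ = atan2(−cos α − cos β, d + sin α + sin β) − atan2(−2, p) = 0.420569 rad; t = (φ − α) mod 2π = 5.330819 rad, q = (φ − β) mod 2π = 3.452845 rad → L = 8.0·(5.330819 + 6.424933 + 3.452845) = 8.0·15.208597 = 121.668774 m
RSL: p² = d² − 2 + 2cos(α−β) − 2d(sin α + sin β) = 21.027914; p = √p² = 4.585620; φ = atan2(cos α + cos β, d − sin α − sin β) − atan2(2, p) = -0.571359 rad; t = (α − φ) mod 2π = 1.944294 rad, q = (β − φ) mod 2π = 3.822269 rad → L = 8.0·(1.944294 + 4.585620 + 3.822269) = 8.0·10.352183 = 82.817465 m
RLR: c = (6 − d² + 2cos(α−β) + 2d(sin α − sin β))/8 = -1.962729, |c| > 1 → infeasible
LRL: c = (6 − d² + 2cos(α−β) − 2d(sin α − sin β))/8 = -5.128100, |c| > 1 → infeasible
Shortest: RSR with L = 74.189311 m ≈ 74.1893 m

74.1893 m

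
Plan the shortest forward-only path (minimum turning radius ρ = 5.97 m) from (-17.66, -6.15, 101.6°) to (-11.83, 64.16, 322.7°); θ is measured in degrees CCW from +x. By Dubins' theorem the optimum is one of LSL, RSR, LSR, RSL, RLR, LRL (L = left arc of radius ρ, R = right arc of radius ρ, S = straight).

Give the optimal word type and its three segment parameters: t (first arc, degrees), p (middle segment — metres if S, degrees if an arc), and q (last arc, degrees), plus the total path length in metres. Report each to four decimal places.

RSR: t = 8.3667°, p = 64.4632 m, q = 130.5333°, L = 78.9360 m

Let ψ = atan2(Δy, Δx) = atan2(70.31, 5.83) = 85.2600° be the start→goal bearing.
Normalize: d = |goal − start| / ρ = 70.551293/5.97 = 11.817637, α = (θ_start − ψ) mod 360° = 16.3400° = 0.285187 rad, β = (θ_goal − ψ) mod 360° = 237.4400° = 4.144110 rad.
Common terms: sin α = 0.281337, cos α = 0.959609, sin β = -0.842829, cos β = -0.538182, cos(α−β) = -0.753563, d² = 139.656546. Work in radians in the unit-radius frame; every candidate has L = ρ·(t + p + q).
LSL: p² = 2 + d² − 2cos(α−β) + 2d(sin α − sin β) = 169.733645; p = √p² = 13.028187; φ = atan2(cos β − cos α, d + sin α − sin β) = -0.115220 rad; t = (φ − α) mod 2π = 5.882778 rad, q = (β − φ) mod 2π = 4.259331 rad → L = 5.97·(5.882778 + 13.028187 + 4.259331) = 5.97·23.170295 = 138.326660 m
RSR: p² = 2 + d² − 2cos(α−β) + 2d(sin β − sin α) = 116.593701; p = √p² = 10.797856; φ = atan2(cos α − cos β, d − sin α + sin β) = 0.139161 rad; t = (α − φ) mod 2π = 0.146027 rad, q = (φ − β) mod 2π = 2.278235 rad → L = 5.97·(0.146027 + 10.797856 + 2.278235) = 5.97·13.222119 = 78.936048 m
LSR: p² = d² − 2 + 2cos(α−β) + 2d(sin α + sin β) = 122.878418; p = √p² = 11.085054; φ = atan2(−cos α − cos β, d + sin α + sin β) − atan2(−2, p) = 0.141081 rad; t = (φ − α) mod 2π = 6.139078 rad, q = (φ − β) mod 2π = 2.280155 rad → L = 5.97·(6.139078 + 11.085054 + 2.280155) = 5.97·19.504288 = 116.440597 m
RSL: p² = d² − 2 + 2cos(α−β) − 2d(sin α + sin β) = 149.420421; p = √p² = 12.223765; φ = atan2(cos α + cos β, d − sin α − sin β) − atan2(2, p) = -0.128149 rad; t = (α − φ) mod 2π = 0.413336 rad, q = (β − φ) mod 2π = 4.272259 rad → L = 5.97·(0.413336 + 12.223765 + 4.272259) = 5.97·16.909360 = 100.948876 m
RLR: c = (6 − d² + 2cos(α−β) + 2d(sin α − sin β))/8 = -13.574213, |c| > 1 → infeasible
LRL: c = (6 − d² + 2cos(α−β) − 2d(sin α − sin β))/8 = -20.216706, |c| > 1 → infeasible
Shortest: RSR with L = 78.936048 m ≈ 78.9360 m
Convert RSR to answer units (arcs ×180/π): t = 0.146027·180/π = 8.3667°, p = ρ·p = 5.97·10.797856 = 64.4632 m, q = 2.278235·180/π = 130.5333°, L = 78.9360 m.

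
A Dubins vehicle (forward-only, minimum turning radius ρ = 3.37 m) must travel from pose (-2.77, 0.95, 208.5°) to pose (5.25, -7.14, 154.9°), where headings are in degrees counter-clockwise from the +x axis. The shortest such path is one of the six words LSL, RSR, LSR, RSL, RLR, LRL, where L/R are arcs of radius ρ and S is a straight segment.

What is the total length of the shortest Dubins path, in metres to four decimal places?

Let ψ = atan2(Δy, Δx) = atan2(-8.09, 8.02) = -45.2490° be the start→goal bearing.
Normalize: d = |goal − start| / ρ = 11.391598/3.37 = 3.380296, α = (θ_start − ψ) mod 360° = 253.7490° = 4.428755 rad, β = (θ_goal − ψ) mod 360° = 200.1490° = 3.493258 rad.
Common terms: sin α = -0.960045, cos α = -0.279847, sin β = -0.344462, cos β = -0.938800, cos(α−β) = 0.593419, d² = 11.426402. Work in radians in the unit-radius frame; every candidate has L = ρ·(t + p + q).
LSL: p² = 2 + d² − 2cos(α−β) + 2d(sin α − sin β) = 8.077860; p = √p² = 2.842158; φ = atan2(cos β − cos α, d + sin α − sin β) = -0.233979 rad; t = (φ − α) mod 2π = 1.620452 rad, q = (β − φ) mod 2π = 3.727237 rad → L = 3.37·(1.620452 + 2.842158 + 3.727237) = 3.37·8.189846 = 27.599782 m
RSR: p² = 2 + d² − 2cos(α−β) + 2d(sin β − sin α) = 16.401268; p = √p² = 4.049848; φ = atan2(cos α − cos β, d − sin α + sin β) = 0.163437 rad; t = (α − φ) mod 2π = 4.265317 rad, q = (φ − β) mod 2π = 2.953364 rad → L = 3.37·(4.265317 + 4.049848 + 2.953364) = 3.37·11.268530 = 37.974945 m
LSR: p² = d² − 2 + 2cos(α−β) + 2d(sin α + sin β) = 1.794001; p = √p² = 1.339403; φ = atan2(−cos α − cos β, d + sin α + sin β) − atan2(−2, p) = 1.511558 rad; t = (φ − α) mod 2π = 3.365989 rad, q = (φ − β) mod 2π = 4.301485 rad → L = 3.37·(3.365989 + 1.339403 + 4.301485) = 3.37·9.006877 = 30.353176 m
RSL: p² = d² − 2 + 2cos(α−β) − 2d(sin α + sin β) = 19.432477; p = √p² = 4.408228; φ = atan2(cos α + cos β, d − sin α − sin β) − atan2(2, p) = -0.680412 rad; t = (α − φ) mod 2π = 5.109166 rad, q = (β − φ) mod 2π = 4.173670 rad → L = 3.37·(5.109166 + 4.408228 + 4.173670) = 3.37·13.691065 = 46.138889 m
RLR: c = (6 − d² + 2cos(α−β) + 2d(sin α − sin β))/8 = -1.050158, |c| > 1 → infeasible
LRL: c = (6 − d² + 2cos(α−β) − 2d(sin α − sin β))/8 = -0.009732; p = 2π − arccos c = 4.702656 rad; φ = atan2(cos β − cos α, d + sin α − sin β) = -0.233979 rad; t = (φ − α + p/2) mod 2π = 3.971780 rad, q = (β − α − t + p) mod 2π = 6.078565 rad → L = 3.37·(3.971780 + 4.702656 + 6.078565) = 3.37·14.753002 = 49.717615 m
Shortest: LSL with L = 27.599782 m ≈ 27.5998 m

27.5998 m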